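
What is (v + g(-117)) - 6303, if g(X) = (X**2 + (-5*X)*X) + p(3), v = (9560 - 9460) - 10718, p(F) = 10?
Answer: -71667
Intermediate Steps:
v = -10618 (v = 100 - 10718 = -10618)
g(X) = 10 - 4*X**2 (g(X) = (X**2 + (-5*X)*X) + 10 = (X**2 - 5*X**2) + 10 = -4*X**2 + 10 = 10 - 4*X**2)
(v + g(-117)) - 6303 = (-10618 + (10 - 4*(-117)**2)) - 6303 = (-10618 + (10 - 4*13689)) - 6303 = (-10618 + (10 - 54756)) - 6303 = (-10618 - 54746) - 6303 = -65364 - 6303 = -71667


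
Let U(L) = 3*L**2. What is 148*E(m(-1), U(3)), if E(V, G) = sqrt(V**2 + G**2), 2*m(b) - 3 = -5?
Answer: 148*sqrt(730) ≈ 3998.7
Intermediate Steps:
m(b) = -1 (m(b) = 3/2 + (1/2)*(-5) = 3/2 - 5/2 = -1)
E(V, G) = sqrt(G**2 + V**2)
148*E(m(-1), U(3)) = 148*sqrt((3*3**2)**2 + (-1)**2) = 148*sqrt((3*9)**2 + 1) = 148*sqrt(27**2 + 1) = 148*sqrt(729 + 1) = 148*sqrt(730)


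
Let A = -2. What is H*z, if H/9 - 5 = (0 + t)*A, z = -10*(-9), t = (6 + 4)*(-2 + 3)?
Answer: -12150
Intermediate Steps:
t = 10 (t = 10*1 = 10)
z = 90
H = -135 (H = 45 + 9*((0 + 10)*(-2)) = 45 + 9*(10*(-2)) = 45 + 9*(-20) = 45 - 180 = -135)
H*z = -135*90 = -12150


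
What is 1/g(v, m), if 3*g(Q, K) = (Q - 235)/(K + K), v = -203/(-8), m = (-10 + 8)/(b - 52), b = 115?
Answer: 32/35217 ≈ 0.00090865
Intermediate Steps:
m = -2/63 (m = (-10 + 8)/(115 - 52) = -2/63 ≈ -0.031746)
v = 203/8 (v = -203*(-⅛) = 203/8 ≈ 25.375)
g(Q, K) = (-235 + Q)/(6*K) (g(Q, K) = ((Q - 235)/(K + K))/3 = ((-235 + Q)/((2*K)))/3 = ((-235 + Q)*(1/(2*K)))/3 = ((-235 + Q)/(2*K))/3 = (-235 + Q)/(6*K))
1/g(v, m) = 1/((-235 + 203/8)/(6*(-2/63))) = 1/((⅙)*(-63/2)*(-1677/8)) = 1/(35217/32) = 32/35217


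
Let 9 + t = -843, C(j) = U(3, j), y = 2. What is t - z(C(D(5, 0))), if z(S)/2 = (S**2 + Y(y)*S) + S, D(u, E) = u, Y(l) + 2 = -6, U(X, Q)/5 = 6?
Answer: -2232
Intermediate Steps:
U(X, Q) = 30 (U(X, Q) = 5*6 = 30)
Y(l) = -8 (Y(l) = -2 - 6 = -8)
C(j) = 30
t = -852 (t = -9 - 843 = -852)
z(S) = -14*S + 2*S**2 (z(S) = 2*((S**2 - 8*S) + S) = 2*(S**2 - 7*S) = -14*S + 2*S**2)
t - z(C(D(5, 0))) = -852 - 2*30*(-7 + 30) = -852 - 2*30*23 = -852 - 1*1380 = -852 - 1380 = -2232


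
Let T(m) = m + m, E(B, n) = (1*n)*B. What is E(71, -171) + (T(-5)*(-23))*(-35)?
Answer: -20191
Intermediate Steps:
E(B, n) = B*n (E(B, n) = n*B = B*n)
T(m) = 2*m
E(71, -171) + (T(-5)*(-23))*(-35) = 71*(-171) + ((2*(-5))*(-23))*(-35) = -12141 - 10*(-23)*(-35) = -12141 + 230*(-35) = -12141 - 8050 = -20191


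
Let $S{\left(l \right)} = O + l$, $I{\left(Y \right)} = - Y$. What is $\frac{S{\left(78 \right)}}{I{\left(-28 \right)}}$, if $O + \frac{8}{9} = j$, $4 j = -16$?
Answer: $\frac{47}{18} \approx 2.6111$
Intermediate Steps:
$j = -4$ ($j = \frac{1}{4} \left(-16\right) = -4$)
$O = - \frac{44}{9}$ ($O = - \frac{8}{9} - 4 = - \frac{44}{9} \approx -4.8889$)
$S{\left(l \right)} = - \frac{44}{9} + l$
$\frac{S{\left(78 \right)}}{I{\left(-28 \right)}} = \frac{- \frac{44}{9} + 78}{\left(-1\right) \left(-28\right)} = \frac{658}{9 \cdot 28} = \frac{658}{9} \cdot \frac{1}{28} = \frac{47}{18}$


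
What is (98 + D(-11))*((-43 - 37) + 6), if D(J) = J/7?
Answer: -49950/7 ≈ -7135.7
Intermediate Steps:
D(J) = J/7 (D(J) = J*(1/7) = J/7)
(98 + D(-11))*((-43 - 37) + 6) = (98 + (1/7)*(-11))*((-43 - 37) + 6) = (98 - 11/7)*(-80 + 6) = (675/7)*(-74) = -49950/7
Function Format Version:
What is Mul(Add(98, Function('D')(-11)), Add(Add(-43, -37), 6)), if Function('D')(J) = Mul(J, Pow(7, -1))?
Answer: Rational(-49950, 7) ≈ -7135.7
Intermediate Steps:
Function('D')(J) = Mul(Rational(1, 7), J) (Function('D')(J) = Mul(J, Rational(1, 7)) = Mul(Rational(1, 7), J))
Mul(Add(98, Function('D')(-11)), Add(Add(-43, -37), 6)) = Mul(Add(98, Mul(Rational(1, 7), -11)), Add(Add(-43, -37), 6)) = Mul(Add(98, Rational(-11, 7)), Add(-80, 6)) = Mul(Rational(675, 7), -74) = Rational(-49950, 7)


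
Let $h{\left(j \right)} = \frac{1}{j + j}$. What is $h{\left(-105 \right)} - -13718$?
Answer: $\frac{2880779}{210} \approx 13718.0$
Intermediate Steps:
$h{\left(j \right)} = \frac{1}{2 j}$
$h{\left(-105 \right)} - -13718 = \frac{1}{2 \left(-105\right)} - -13718 = \frac{1}{2} \left(- \frac{1}{105}\right) + 13718 = - \frac{1}{210} + 13718 = \frac{2880779}{210}$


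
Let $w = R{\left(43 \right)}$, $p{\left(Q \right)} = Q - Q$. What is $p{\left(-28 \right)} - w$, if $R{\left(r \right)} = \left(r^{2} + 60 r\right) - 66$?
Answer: $-4363$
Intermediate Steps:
$p{\left(Q \right)} = 0$
$R{\left(r \right)} = -66 + r^{2} + 60 r$
$w = 4363$ ($w = -66 + 43^{2} + 60 \cdot 43 = -66 + 1849 + 2580 = 4363$)
$p{\left(-28 \right)} - w = 0 - 4363 = -4363$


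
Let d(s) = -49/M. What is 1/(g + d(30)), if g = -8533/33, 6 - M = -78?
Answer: -44/11403 ≈ -0.0038586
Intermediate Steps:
M = 84 (M = 6 - 1*(-78) = 6 + 78 = 84)
d(s) = -7/12 (d(s) = -49/84 = -49*1/84 = -7/12)
g = -8533/33 (g = -8533*1/33 = -8533/33 ≈ -258.58)
1/(g + d(30)) = 1/(-8533/33 - 7/12) = 1/(-11403/44) = -44/11403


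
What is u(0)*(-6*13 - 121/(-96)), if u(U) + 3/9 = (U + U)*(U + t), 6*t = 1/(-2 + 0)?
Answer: 7367/288 ≈ 25.580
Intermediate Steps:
t = -1/12 (t = 1/(6*(-2 + 0)) = (1/6)/(-2) = (1/6)*(-1/2) = -1/12 ≈ -0.083333)
u(U) = -1/3 + 2*U*(-1/12 + U) (u(U) = -1/3 + (U + U)*(U - 1/12) = -1/3 + (2*U)*(-1/12 + U) = -1/3 + 2*U*(-1/12 + U))
u(0)*(-6*13 - 121/(-96)) = (-1/3 + 2*0**2 - 1/6*0)*(-6*13 - 121/(-96)) = (-1/3 + 2*0 + 0)*(-78 - 121*(-1/96)) = (-1/3 + 0 + 0)*(-78 + 121/96) = -1/3*(-7367/96) = 7367/288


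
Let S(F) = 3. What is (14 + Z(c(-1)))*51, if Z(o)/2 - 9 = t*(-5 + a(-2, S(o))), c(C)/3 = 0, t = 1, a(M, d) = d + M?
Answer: 1224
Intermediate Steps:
a(M, d) = M + d
c(C) = 0 (c(C) = 3*0 = 0)
Z(o) = 10 (Z(o) = 18 + 2*(1*(-5 + (-2 + 3))) = 18 + 2*(1*(-5 + 1)) = 18 + 2*(1*(-4)) = 18 + 2*(-4) = 18 - 8 = 10)
(14 + Z(c(-1)))*51 = (14 + 10)*51 = 24*51 = 1224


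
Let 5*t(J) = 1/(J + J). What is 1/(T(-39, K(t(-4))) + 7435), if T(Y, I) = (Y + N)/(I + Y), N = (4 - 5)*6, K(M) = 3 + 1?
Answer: 7/52054 ≈ 0.00013448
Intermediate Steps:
t(J) = 1/(10*J) (t(J) = 1/(5*(J + J)) = 1/(5*((2*J))) = (1/(2*J))/5 = 1/(10*J))
K(M) = 4
N = -6 (N = -1*6 = -6)
T(Y, I) = (-6 + Y)/(I + Y) (T(Y, I) = (Y - 6)/(I + Y) = (-6 + Y)/(I + Y))
1/(T(-39, K(t(-4))) + 7435) = 1/((-6 - 39)/(4 - 39) + 7435) = 1/(-45/(-35) + 7435) = 1/(-1/35*(-45) + 7435) = 1/(9/7 + 7435) = 1/(52054/7) = 7/52054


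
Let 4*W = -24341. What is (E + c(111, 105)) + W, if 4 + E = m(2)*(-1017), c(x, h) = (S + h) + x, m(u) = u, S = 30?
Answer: -31509/4 ≈ -7877.3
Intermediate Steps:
W = -24341/4 (W = (1/4)*(-24341) = -24341/4 ≈ -6085.3)
c(x, h) = 30 + h + x (c(x, h) = (30 + h) + x = 30 + h + x)
E = -2038 (E = -4 + 2*(-1017) = -4 - 2034 = -2038)
(E + c(111, 105)) + W = (-2038 + (30 + 105 + 111)) - 24341/4 = (-2038 + 246) - 24341/4 = -1792 - 24341/4 = -31509/4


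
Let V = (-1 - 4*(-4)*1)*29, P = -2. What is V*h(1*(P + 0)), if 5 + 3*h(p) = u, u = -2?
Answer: -1015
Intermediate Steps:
V = 435 (V = (-1 + 16*1)*29 = (-1 + 16)*29 = 15*29 = 435)
h(p) = -7/3 (h(p) = -5/3 + (⅓)*(-2) = -5/3 - ⅔ = -7/3)
V*h(1*(P + 0)) = 435*(-7/3) = -1015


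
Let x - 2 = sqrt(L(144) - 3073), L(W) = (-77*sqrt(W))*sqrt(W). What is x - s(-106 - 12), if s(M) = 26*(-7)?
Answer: 184 + 119*I ≈ 184.0 + 119.0*I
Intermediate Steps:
s(M) = -182
L(W) = -77*W
x = 2 + 119*I (x = 2 + sqrt(-77*144 - 3073) = 2 + sqrt(-11088 - 3073) = 2 + sqrt(-14161) = 2 + 119*I ≈ 2.0 + 119.0*I)
x - s(-106 - 12) = (2 + 119*I) - 1*(-182) = (2 + 119*I) + 182 = 184 + 119*I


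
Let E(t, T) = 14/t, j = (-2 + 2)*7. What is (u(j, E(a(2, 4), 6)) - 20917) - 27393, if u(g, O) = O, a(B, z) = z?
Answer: -96613/2 ≈ -48307.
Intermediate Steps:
j = 0 (j = 0*7 = 0)
(u(j, E(a(2, 4), 6)) - 20917) - 27393 = (14/4 - 20917) - 27393 = (14*(¼) - 20917) - 27393 = (7/2 - 20917) - 27393 = -41827/2 - 27393 = -96613/2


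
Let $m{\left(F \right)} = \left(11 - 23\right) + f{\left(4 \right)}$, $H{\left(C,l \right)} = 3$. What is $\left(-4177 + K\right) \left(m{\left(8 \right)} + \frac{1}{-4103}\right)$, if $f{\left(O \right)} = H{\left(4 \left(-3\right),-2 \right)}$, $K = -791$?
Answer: $\frac{183458304}{4103} \approx 44713.0$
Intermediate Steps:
$f{\left(O \right)} = 3$
$m{\left(F \right)} = -9$ ($m{\left(F \right)} = \left(11 - 23\right) + 3 = -12 + 3 = -9$)
$\left(-4177 + K\right) \left(m{\left(8 \right)} + \frac{1}{-4103}\right) = \left(-4177 - 791\right) \left(-9 + \frac{1}{-4103}\right) = - 4968 \left(-9 - \frac{1}{4103}\right) = \left(-4968\right) \left(- \frac{36928}{4103}\right) = \frac{183458304}{4103}$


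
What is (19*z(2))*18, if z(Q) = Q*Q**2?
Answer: 2736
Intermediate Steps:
z(Q) = Q**3
(19*z(2))*18 = (19*2**3)*18 = (19*8)*18 = 152*18 = 2736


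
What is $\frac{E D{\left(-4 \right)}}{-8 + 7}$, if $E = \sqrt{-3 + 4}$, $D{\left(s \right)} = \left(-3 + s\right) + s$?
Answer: $11$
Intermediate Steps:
$D{\left(s \right)} = -3 + 2 s$
$E = 1$ ($E = \sqrt{1} = 1$)
$\frac{E D{\left(-4 \right)}}{-8 + 7} = \frac{1 \left(-3 + 2 \left(-4\right)\right)}{-8 + 7} = \frac{1 \left(-3 - 8\right)}{-1} = 1 \left(-11\right) \left(-1\right) = \left(-11\right) \left(-1\right) = 11$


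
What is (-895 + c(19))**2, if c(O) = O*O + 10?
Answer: 274576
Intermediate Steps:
c(O) = 10 + O**2 (c(O) = O**2 + 10 = 10 + O**2)
(-895 + c(19))**2 = (-895 + (10 + 19**2))**2 = (-895 + (10 + 361))**2 = (-895 + 371)**2 = (-524)**2 = 274576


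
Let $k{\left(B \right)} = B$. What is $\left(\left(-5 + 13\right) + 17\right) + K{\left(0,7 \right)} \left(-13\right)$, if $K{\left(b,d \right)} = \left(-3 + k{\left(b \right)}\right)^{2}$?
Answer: $-92$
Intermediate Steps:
$K{\left(b,d \right)} = \left(-3 + b\right)^{2}$
$\left(\left(-5 + 13\right) + 17\right) + K{\left(0,7 \right)} \left(-13\right) = \left(\left(-5 + 13\right) + 17\right) + \left(-3 + 0\right)^{2} \left(-13\right) = \left(8 + 17\right) + \left(-3\right)^{2} \left(-13\right) = 25 + 9 \left(-13\right) = 25 - 117 = -92$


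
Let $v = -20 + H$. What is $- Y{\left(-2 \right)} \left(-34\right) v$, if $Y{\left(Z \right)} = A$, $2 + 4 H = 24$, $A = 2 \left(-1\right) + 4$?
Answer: $-986$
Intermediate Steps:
$A = 2$ ($A = -2 + 4 = 2$)
$H = \frac{11}{2}$ ($H = - \frac{1}{2} + \frac{1}{4} \cdot 24 = - \frac{1}{2} + 6 = \frac{11}{2} \approx 5.5$)
$Y{\left(Z \right)} = 2$
$v = - \frac{29}{2}$ ($v = -20 + \frac{11}{2} = - \frac{29}{2} \approx -14.5$)
$- Y{\left(-2 \right)} \left(-34\right) v = - \frac{2 \left(-34\right) \left(-29\right)}{2} = - \frac{\left(-68\right) \left(-29\right)}{2} = \left(-1\right) 986 = -986$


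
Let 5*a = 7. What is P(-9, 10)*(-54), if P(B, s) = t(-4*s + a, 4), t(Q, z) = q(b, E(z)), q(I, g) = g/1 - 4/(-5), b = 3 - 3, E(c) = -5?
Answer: 1134/5 ≈ 226.80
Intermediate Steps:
a = 7/5 (a = (1/5)*7 = 7/5 ≈ 1.4000)
b = 0
q(I, g) = 4/5 + g (q(I, g) = g*1 - 4*(-1/5) = g + 4/5 = 4/5 + g)
t(Q, z) = -21/5 (t(Q, z) = 4/5 - 5 = -21/5)
P(B, s) = -21/5
P(-9, 10)*(-54) = -21/5*(-54) = 1134/5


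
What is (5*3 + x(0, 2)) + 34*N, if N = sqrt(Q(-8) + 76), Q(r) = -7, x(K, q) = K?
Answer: 15 + 34*sqrt(69) ≈ 297.43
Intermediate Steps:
N = sqrt(69) (N = sqrt(-7 + 76) = sqrt(69) ≈ 8.3066)
(5*3 + x(0, 2)) + 34*N = (5*3 + 0) + 34*sqrt(69) = (15 + 0) + 34*sqrt(69) = 15 + 34*sqrt(69)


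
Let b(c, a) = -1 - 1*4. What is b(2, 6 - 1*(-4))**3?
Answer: -125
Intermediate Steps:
b(c, a) = -5 (b(c, a) = -1 - 4 = -5)
b(2, 6 - 1*(-4))**3 = (-5)**3 = -125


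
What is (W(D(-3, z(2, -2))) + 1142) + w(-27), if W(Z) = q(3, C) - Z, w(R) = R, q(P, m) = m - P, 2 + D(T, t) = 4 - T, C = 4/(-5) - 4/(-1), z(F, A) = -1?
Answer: 5551/5 ≈ 1110.2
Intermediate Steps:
C = 16/5 (C = 4*(-1/5) - 4*(-1) = -4/5 + 4 = 16/5 ≈ 3.2000)
D(T, t) = 2 - T (D(T, t) = -2 + (4 - T) = 2 - T)
W(Z) = 1/5 - Z (W(Z) = (16/5 - 1*3) - Z = (16/5 - 3) - Z = 1/5 - Z)
(W(D(-3, z(2, -2))) + 1142) + w(-27) = ((1/5 - (2 - 1*(-3))) + 1142) - 27 = ((1/5 - (2 + 3)) + 1142) - 27 = ((1/5 - 1*5) + 1142) - 27 = ((1/5 - 5) + 1142) - 27 = (-24/5 + 1142) - 27 = 5686/5 - 27 = 5551/5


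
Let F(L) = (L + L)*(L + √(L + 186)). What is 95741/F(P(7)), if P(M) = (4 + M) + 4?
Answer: 95741/48 - 95741*√201/720 ≈ 109.38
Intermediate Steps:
P(M) = 8 + M
F(L) = 2*L*(L + √(186 + L)) (F(L) = (2*L)*(L + √(186 + L)) = 2*L*(L + √(186 + L)))
95741/F(P(7)) = 95741/((2*(8 + 7)*((8 + 7) + √(186 + (8 + 7))))) = 95741/((2*15*(15 + √(186 + 15)))) = 95741/((2*15*(15 + √201))) = 95741/(450 + 30*√201)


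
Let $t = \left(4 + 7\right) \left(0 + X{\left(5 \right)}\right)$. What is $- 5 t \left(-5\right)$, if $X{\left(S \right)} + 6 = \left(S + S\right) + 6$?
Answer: $2750$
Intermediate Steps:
$X{\left(S \right)} = 2 S$ ($X{\left(S \right)} = -6 + \left(\left(S + S\right) + 6\right) = -6 + \left(2 S + 6\right) = -6 + \left(6 + 2 S\right) = 2 S$)
$t = 110$ ($t = \left(4 + 7\right) \left(0 + 2 \cdot 5\right) = 11 \left(0 + 10\right) = 11 \cdot 10 = 110$)
$- 5 t \left(-5\right) = \left(-5\right) 110 \left(-5\right) = \left(-550\right) \left(-5\right) = 2750$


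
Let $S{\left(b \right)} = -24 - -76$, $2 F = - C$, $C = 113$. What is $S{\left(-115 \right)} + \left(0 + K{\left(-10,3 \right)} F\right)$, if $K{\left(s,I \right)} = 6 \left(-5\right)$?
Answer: $1747$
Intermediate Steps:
$F = - \frac{113}{2}$ ($F = \frac{\left(-1\right) 113}{2} = \frac{1}{2} \left(-113\right) = - \frac{113}{2} \approx -56.5$)
$K{\left(s,I \right)} = -30$
$S{\left(b \right)} = 52$ ($S{\left(b \right)} = -24 + 76 = 52$)
$S{\left(-115 \right)} + \left(0 + K{\left(-10,3 \right)} F\right) = 52 + \left(0 - -1695\right) = 52 + \left(0 + 1695\right) = 52 + 1695 = 1747$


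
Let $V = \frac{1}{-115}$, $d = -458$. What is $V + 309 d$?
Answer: $- \frac{16275031}{115} \approx -1.4152 \cdot 10^{5}$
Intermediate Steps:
$V = - \frac{1}{115} \approx -0.0086956$
$V + 309 d = - \frac{1}{115} + 309 \left(-458\right) = - \frac{1}{115} - 141522 = - \frac{16275031}{115}$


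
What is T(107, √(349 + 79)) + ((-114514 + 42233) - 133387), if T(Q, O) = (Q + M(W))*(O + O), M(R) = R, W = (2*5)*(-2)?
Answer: -205668 + 348*√107 ≈ -2.0207e+5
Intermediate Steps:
W = -20 (W = 10*(-2) = -20)
T(Q, O) = 2*O*(-20 + Q) (T(Q, O) = (Q - 20)*(O + O) = (-20 + Q)*(2*O) = 2*O*(-20 + Q))
T(107, √(349 + 79)) + ((-114514 + 42233) - 133387) = 2*√(349 + 79)*(-20 + 107) + ((-114514 + 42233) - 133387) = 2*√428*87 + (-72281 - 133387) = 2*(2*√107)*87 - 205668 = 348*√107 - 205668 = -205668 + 348*√107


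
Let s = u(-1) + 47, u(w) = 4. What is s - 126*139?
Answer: -17463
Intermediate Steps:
s = 51 (s = 4 + 47 = 51)
s - 126*139 = 51 - 126*139 = 51 - 17514 = -17463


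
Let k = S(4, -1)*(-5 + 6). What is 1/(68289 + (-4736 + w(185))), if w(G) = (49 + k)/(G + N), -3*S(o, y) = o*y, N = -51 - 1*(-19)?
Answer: 459/29170978 ≈ 1.5735e-5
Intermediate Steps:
N = -32 (N = -51 + 19 = -32)
S(o, y) = -o*y/3
k = 4/3 (k = (-⅓*4*(-1))*(-5 + 6) = (4/3)*1 = 4/3 ≈ 1.3333)
w(G) = 151/(3*(-32 + G)) (w(G) = (49 + 4/3)/(G - 32) = 151/(3*(-32 + G)))
1/(68289 + (-4736 + w(185))) = 1/(68289 + (-4736 + 151/(3*(-32 + 185)))) = 1/(68289 + (-4736 + (151/3)/153)) = 1/(68289 + (-4736 + (151/3)*(1/153))) = 1/(68289 + (-4736 + 151/459)) = 1/(68289 - 2173673/459) = 1/(29170978/459) = 459/29170978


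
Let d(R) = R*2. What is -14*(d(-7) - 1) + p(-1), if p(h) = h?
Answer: 209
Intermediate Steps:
d(R) = 2*R
-14*(d(-7) - 1) + p(-1) = -14*(2*(-7) - 1) - 1 = -14*(-14 - 1) - 1 = -14*(-15) - 1 = 210 - 1 = 209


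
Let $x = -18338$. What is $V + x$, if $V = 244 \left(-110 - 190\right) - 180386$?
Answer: $-271924$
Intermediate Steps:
$V = -253586$ ($V = 244 \left(-300\right) - 180386 = -73200 - 180386 = -253586$)
$V + x = -253586 - 18338 = -271924$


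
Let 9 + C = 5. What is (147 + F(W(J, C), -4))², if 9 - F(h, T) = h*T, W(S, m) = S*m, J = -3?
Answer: 41616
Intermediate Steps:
C = -4 (C = -9 + 5 = -4)
F(h, T) = 9 - T*h (F(h, T) = 9 - h*T = 9 - T*h)
(147 + F(W(J, C), -4))² = (147 + (9 - 1*(-4)*(-3*(-4))))² = (147 + (9 - 1*(-4)*12))² = (147 + (9 + 48))² = (147 + 57)² = 204² = 41616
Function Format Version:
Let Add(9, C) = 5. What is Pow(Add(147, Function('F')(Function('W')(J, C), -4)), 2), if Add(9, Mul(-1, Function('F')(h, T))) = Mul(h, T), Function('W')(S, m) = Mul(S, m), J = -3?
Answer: 41616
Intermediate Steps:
C = -4 (C = Add(-9, 5) = -4)
Function('F')(h, T) = Add(9, Mul(-1, T, h)) (Function('F')(h, T) = Add(9, Mul(-1, Mul(h, T))) = Add(9, Mul(-1, Mul(T, h))) = Add(9, Mul(-1, T, h)))
Pow(Add(147, Function('F')(Function('W')(J, C), -4)), 2) = Pow(Add(147, Add(9, Mul(-1, -4, Mul(-3, -4)))), 2) = Pow(Add(147, Add(9, Mul(-1, -4, 12))), 2) = Pow(Add(147, Add(9, 48)), 2) = Pow(Add(147, 57), 2) = Pow(204, 2) = 41616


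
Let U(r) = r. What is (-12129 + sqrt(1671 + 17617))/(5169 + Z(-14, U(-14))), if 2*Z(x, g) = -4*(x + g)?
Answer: -12129/5225 + 2*sqrt(4822)/5225 ≈ -2.2948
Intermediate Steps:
Z(x, g) = -2*g - 2*x (Z(x, g) = (-4*(x + g))/2 = (-4*(g + x))/2 = (-4*g - 4*x)/2 = -2*g - 2*x)
(-12129 + sqrt(1671 + 17617))/(5169 + Z(-14, U(-14))) = (-12129 + sqrt(1671 + 17617))/(5169 + (-2*(-14) - 2*(-14))) = (-12129 + sqrt(19288))/(5169 + (28 + 28)) = (-12129 + 2*sqrt(4822))/(5169 + 56) = (-12129 + 2*sqrt(4822))/5225 = (-12129 + 2*sqrt(4822))*(1/5225) = -12129/5225 + 2*sqrt(4822)/5225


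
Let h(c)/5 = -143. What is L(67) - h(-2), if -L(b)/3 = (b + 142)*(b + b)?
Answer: -83303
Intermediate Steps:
h(c) = -715 (h(c) = 5*(-143) = -715)
L(b) = -6*b*(142 + b) (L(b) = -3*(b + 142)*(b + b) = -3*(142 + b)*2*b = -6*b*(142 + b))
L(67) - h(-2) = -6*67*(142 + 67) - 1*(-715) = -6*67*209 + 715 = -84018 + 715 = -83303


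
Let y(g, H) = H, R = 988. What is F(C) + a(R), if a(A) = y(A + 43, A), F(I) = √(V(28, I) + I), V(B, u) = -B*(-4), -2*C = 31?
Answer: 988 + √386/2 ≈ 997.82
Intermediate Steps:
C = -31/2 (C = -½*31 = -31/2 ≈ -15.500)
V(B, u) = 4*B
F(I) = √(112 + I) (F(I) = √(4*28 + I) = √(112 + I))
a(A) = A
F(C) + a(R) = √(112 - 31/2) + 988 = √(193/2) + 988 = √386/2 + 988 = 988 + √386/2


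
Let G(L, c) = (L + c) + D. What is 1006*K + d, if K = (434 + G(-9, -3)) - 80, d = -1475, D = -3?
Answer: 339559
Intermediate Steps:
G(L, c) = -3 + L + c (G(L, c) = (L + c) - 3 = -3 + L + c)
K = 339 (K = (434 + (-3 - 9 - 3)) - 80 = (434 - 15) - 80 = 419 - 80 = 339)
1006*K + d = 1006*339 - 1475 = 341034 - 1475 = 339559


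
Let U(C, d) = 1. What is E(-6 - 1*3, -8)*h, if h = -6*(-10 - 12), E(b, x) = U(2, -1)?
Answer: 132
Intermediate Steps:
E(b, x) = 1
h = 132 (h = -6*(-22) = 132)
E(-6 - 1*3, -8)*h = 1*132 = 132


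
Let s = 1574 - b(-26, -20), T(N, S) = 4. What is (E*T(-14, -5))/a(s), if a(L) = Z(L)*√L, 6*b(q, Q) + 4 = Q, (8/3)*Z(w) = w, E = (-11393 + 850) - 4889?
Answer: -41152*√1578/622521 ≈ -2.6260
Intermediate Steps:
E = -15432 (E = -10543 - 4889 = -15432)
Z(w) = 3*w/8
b(q, Q) = -⅔ + Q/6
s = 1578 (s = 1574 - (-⅔ + (⅙)*(-20)) = 1574 - (-⅔ - 10/3) = 1574 - 1*(-4) = 1574 + 4 = 1578)
a(L) = 3*L^(3/2)/8 (a(L) = (3*L/8)*√L = 3*L^(3/2)/8)
(E*T(-14, -5))/a(s) = (-15432*4)/((3*1578^(3/2)/8)) = -61728*2*√1578/1867563 = -41152*√1578/622521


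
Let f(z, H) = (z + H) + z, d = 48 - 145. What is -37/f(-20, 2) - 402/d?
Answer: 18865/3686 ≈ 5.1180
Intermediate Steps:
d = -97
f(z, H) = H + 2*z (f(z, H) = (H + z) + z = H + 2*z)
-37/f(-20, 2) - 402/d = -37/(2 + 2*(-20)) - 402/(-97) = -37/(2 - 40) - 402*(-1/97) = -37/(-38) + 402/97 = -37*(-1/38) + 402/97 = 37/38 + 402/97 = 18865/3686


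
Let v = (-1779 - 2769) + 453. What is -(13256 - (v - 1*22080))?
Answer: -39431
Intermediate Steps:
v = -4095 (v = -4548 + 453 = -4095)
-(13256 - (v - 1*22080)) = -(13256 - (-4095 - 1*22080)) = -(13256 - (-4095 - 22080)) = -(13256 - 1*(-26175)) = -(13256 + 26175) = -1*39431 = -39431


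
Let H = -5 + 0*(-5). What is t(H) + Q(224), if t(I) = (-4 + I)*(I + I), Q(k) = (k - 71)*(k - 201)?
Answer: 3609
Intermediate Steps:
H = -5 (H = -5 + 0 = -5)
Q(k) = (-201 + k)*(-71 + k) (Q(k) = (-71 + k)*(-201 + k) = (-201 + k)*(-71 + k))
t(I) = 2*I*(-4 + I) (t(I) = (-4 + I)*(2*I) = 2*I*(-4 + I))
t(H) + Q(224) = 2*(-5)*(-4 - 5) + (14271 + 224**2 - 272*224) = 2*(-5)*(-9) + (14271 + 50176 - 60928) = 90 + 3519 = 3609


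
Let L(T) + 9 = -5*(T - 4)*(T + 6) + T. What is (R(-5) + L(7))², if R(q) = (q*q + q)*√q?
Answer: 36809 - 7880*I*√5 ≈ 36809.0 - 17620.0*I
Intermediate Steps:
L(T) = -9 + T - 5*(-4 + T)*(6 + T) (L(T) = -9 + (-5*(T - 4)*(T + 6) + T) = -9 + (-5*(-4 + T)*(6 + T) + T) = -9 + (T - 5*(-4 + T)*(6 + T)) = -9 + T - 5*(-4 + T)*(6 + T))
R(q) = √q*(q + q²) (R(q) = (q² + q)*√q = (q + q²)*√q = √q*(q + q²))
(R(-5) + L(7))² = ((-5)^(3/2)*(1 - 5) + (111 - 9*7 - 5*7²))² = (-5*I*√5*(-4) + (111 - 63 - 5*49))² = (20*I*√5 + (111 - 63 - 245))² = (20*I*√5 - 197)² = (-197 + 20*I*√5)²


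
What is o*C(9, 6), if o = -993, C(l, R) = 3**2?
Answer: -8937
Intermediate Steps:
C(l, R) = 9
o*C(9, 6) = -993*9 = -8937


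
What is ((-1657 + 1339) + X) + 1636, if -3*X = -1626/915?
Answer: 1206512/915 ≈ 1318.6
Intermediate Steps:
X = 542/915 (X = -(-542)/915 = -1/3*(-542/305) = 542/915 ≈ 0.59235)
((-1657 + 1339) + X) + 1636 = ((-1657 + 1339) + 542/915) + 1636 = (-318 + 542/915) + 1636 = -290428/915 + 1636 = 1206512/915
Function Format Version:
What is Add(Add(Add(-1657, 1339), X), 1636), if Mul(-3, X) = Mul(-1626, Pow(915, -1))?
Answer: Rational(1206512, 915) ≈ 1318.6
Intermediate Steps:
X = Rational(542, 915) (X = Mul(Rational(-1, 3), Mul(-1626, Pow(915, -1))) = Mul(Rational(-1, 3), Mul(-1626, Rational(1, 915))) = Mul(Rational(-1, 3), Rational(-542, 305)) = Rational(542, 915) ≈ 0.59235)
Add(Add(Add(-1657, 1339), X), 1636) = Add(Add(Add(-1657, 1339), Rational(542, 915)), 1636) = Add(Add(-318, Rational(542, 915)), 1636) = Add(Rational(-290428, 915), 1636) = Rational(1206512, 915)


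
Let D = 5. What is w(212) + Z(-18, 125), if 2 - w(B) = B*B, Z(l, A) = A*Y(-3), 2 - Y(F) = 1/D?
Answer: -44717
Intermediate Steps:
Y(F) = 9/5 (Y(F) = 2 - 1/5 = 2 - 1*⅕ = 2 - ⅕ = 9/5)
Z(l, A) = 9*A/5 (Z(l, A) = A*(9/5) = 9*A/5)
w(B) = 2 - B² (w(B) = 2 - B*B = 2 - B²)
w(212) + Z(-18, 125) = (2 - 1*212²) + (9/5)*125 = (2 - 1*44944) + 225 = (2 - 44944) + 225 = -44942 + 225 = -44717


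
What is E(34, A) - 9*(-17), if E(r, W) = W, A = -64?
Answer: 89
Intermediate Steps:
E(34, A) - 9*(-17) = -64 - 9*(-17) = -64 - 1*(-153) = -64 + 153 = 89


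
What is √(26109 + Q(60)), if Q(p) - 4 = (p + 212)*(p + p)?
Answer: √58753 ≈ 242.39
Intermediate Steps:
Q(p) = 4 + 2*p*(212 + p) (Q(p) = 4 + (p + 212)*(p + p) = 4 + (212 + p)*(2*p) = 4 + 2*p*(212 + p))
√(26109 + Q(60)) = √(26109 + (4 + 2*60² + 424*60)) = √(26109 + (4 + 2*3600 + 25440)) = √(26109 + (4 + 7200 + 25440)) = √(26109 + 32644) = √58753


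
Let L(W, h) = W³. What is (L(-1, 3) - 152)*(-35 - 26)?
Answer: 9333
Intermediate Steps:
(L(-1, 3) - 152)*(-35 - 26) = ((-1)³ - 152)*(-35 - 26) = (-1 - 152)*(-61) = -153*(-61) = 9333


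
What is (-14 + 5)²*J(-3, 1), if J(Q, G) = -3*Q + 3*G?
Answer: 972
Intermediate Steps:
(-14 + 5)²*J(-3, 1) = (-14 + 5)²*(-3*(-3) + 3*1) = (-9)²*(9 + 3) = 81*12 = 972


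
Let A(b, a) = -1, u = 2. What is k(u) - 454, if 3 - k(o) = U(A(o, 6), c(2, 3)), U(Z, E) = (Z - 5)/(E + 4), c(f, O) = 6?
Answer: -2252/5 ≈ -450.40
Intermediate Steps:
U(Z, E) = (-5 + Z)/(4 + E)
k(o) = 18/5 (k(o) = 3 - (-5 - 1)/(4 + 6) = 3 - (-6)/10 = 3 - 1*(-⅗) = 3 + ⅗ = 18/5)
k(u) - 454 = 18/5 - 454 = -2252/5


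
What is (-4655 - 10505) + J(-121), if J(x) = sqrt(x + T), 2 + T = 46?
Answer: -15160 + I*sqrt(77) ≈ -15160.0 + 8.775*I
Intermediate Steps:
T = 44 (T = -2 + 46 = 44)
J(x) = sqrt(44 + x) (J(x) = sqrt(x + 44) = sqrt(44 + x))
(-4655 - 10505) + J(-121) = (-4655 - 10505) + sqrt(44 - 121) = -15160 + sqrt(-77) = -15160 + I*sqrt(77)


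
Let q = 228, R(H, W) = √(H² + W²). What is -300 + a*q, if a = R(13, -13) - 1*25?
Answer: -6000 + 2964*√2 ≈ -1808.3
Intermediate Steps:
a = -25 + 13*√2 (a = √(13² + (-13)²) - 1*25 = √(169 + 169) - 25 = √338 - 25 = 13*√2 - 25 = -25 + 13*√2 ≈ -6.6152)
-300 + a*q = -300 + (-25 + 13*√2)*228 = -300 + (-5700 + 2964*√2) = -6000 + 2964*√2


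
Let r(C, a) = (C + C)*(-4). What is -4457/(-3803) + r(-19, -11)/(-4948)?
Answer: 5368795/4704311 ≈ 1.1413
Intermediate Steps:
r(C, a) = -8*C (r(C, a) = (2*C)*(-4) = -8*C)
-4457/(-3803) + r(-19, -11)/(-4948) = -4457/(-3803) - 8*(-19)/(-4948) = -4457*(-1/3803) + 152*(-1/4948) = 4457/3803 - 38/1237 = 5368795/4704311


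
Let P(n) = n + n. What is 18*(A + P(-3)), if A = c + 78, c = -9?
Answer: 1134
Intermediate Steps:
P(n) = 2*n
A = 69 (A = -9 + 78 = 69)
18*(A + P(-3)) = 18*(69 + 2*(-3)) = 18*(69 - 6) = 18*63 = 1134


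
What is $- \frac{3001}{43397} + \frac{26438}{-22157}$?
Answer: $- \frac{1213823043}{961547329} \approx -1.2624$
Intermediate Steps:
$- \frac{3001}{43397} + \frac{26438}{-22157} = \left(-3001\right) \frac{1}{43397} + 26438 \left(- \frac{1}{22157}\right) = - \frac{3001}{43397} - \frac{26438}{22157} = - \frac{1213823043}{961547329}$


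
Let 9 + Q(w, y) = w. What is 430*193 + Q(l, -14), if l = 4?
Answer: 82985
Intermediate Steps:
Q(w, y) = -9 + w
430*193 + Q(l, -14) = 430*193 + (-9 + 4) = 82990 - 5 = 82985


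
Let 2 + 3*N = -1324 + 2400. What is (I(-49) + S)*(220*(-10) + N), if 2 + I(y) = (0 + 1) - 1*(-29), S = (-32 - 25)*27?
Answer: 2783262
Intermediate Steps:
S = -1539 (S = -57*27 = -1539)
N = 358 (N = -⅔ + (-1324 + 2400)/3 = -⅔ + (⅓)*1076 = -⅔ + 1076/3 = 358)
I(y) = 28 (I(y) = -2 + ((0 + 1) - 1*(-29)) = -2 + (1 + 29) = -2 + 30 = 28)
(I(-49) + S)*(220*(-10) + N) = (28 - 1539)*(220*(-10) + 358) = -1511*(-2200 + 358) = -1511*(-1842) = 2783262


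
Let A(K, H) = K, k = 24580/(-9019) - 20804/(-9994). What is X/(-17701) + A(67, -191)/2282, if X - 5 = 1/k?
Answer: 8544368547595/292961459922551 ≈ 0.029166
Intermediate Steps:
k = -29010622/45067943 (k = 24580*(-1/9019) - 20804*(-1/9994) = -24580/9019 + 10402/4997 = -29010622/45067943 ≈ -0.64371)
X = 99985167/29010622 (X = 5 + 1/(-29010622/45067943) = 5 - 45067943/29010622 = 99985167/29010622 ≈ 3.4465)
X/(-17701) + A(67, -191)/2282 = (99985167/29010622)/(-17701) + 67/2282 = (99985167/29010622)*(-1/17701) + 67*(1/2282) = -99985167/513517020022 + 67/2282 = 8544368547595/292961459922551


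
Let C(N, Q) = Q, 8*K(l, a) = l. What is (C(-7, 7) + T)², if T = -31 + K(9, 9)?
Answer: 33489/64 ≈ 523.27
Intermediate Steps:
K(l, a) = l/8
T = -239/8 (T = -31 + (⅛)*9 = -31 + 9/8 = -239/8 ≈ -29.875)
(C(-7, 7) + T)² = (7 - 239/8)² = (-183/8)² = 33489/64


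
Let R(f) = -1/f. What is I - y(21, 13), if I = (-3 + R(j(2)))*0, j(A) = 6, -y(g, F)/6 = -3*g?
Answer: -378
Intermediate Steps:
y(g, F) = 18*g (y(g, F) = -(-18)*g = 18*g)
I = 0 (I = (-3 - 1/6)*0 = -19/6*0 = 0)
I - y(21, 13) = 0 - 18*21 = 0 - 1*378 = 0 - 378 = -378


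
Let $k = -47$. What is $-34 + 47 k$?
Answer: $-2243$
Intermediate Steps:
$-34 + 47 k = -34 + 47 \left(-47\right) = -34 - 2209 = -2243$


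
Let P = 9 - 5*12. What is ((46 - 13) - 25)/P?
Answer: -8/51 ≈ -0.15686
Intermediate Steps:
P = -51 (P = 9 - 60 = -51)
((46 - 13) - 25)/P = ((46 - 13) - 25)/(-51) = (33 - 25)*(-1/51) = 8*(-1/51) = -8/51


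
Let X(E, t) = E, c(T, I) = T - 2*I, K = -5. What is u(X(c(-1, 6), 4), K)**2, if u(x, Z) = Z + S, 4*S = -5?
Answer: 625/16 ≈ 39.063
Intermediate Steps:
S = -5/4 (S = (1/4)*(-5) = -5/4 ≈ -1.2500)
u(x, Z) = -5/4 + Z (u(x, Z) = Z - 5/4 = -5/4 + Z)
u(X(c(-1, 6), 4), K)**2 = (-5/4 - 5)**2 = (-25/4)**2 = 625/16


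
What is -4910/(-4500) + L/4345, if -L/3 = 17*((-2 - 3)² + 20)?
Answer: 220129/391050 ≈ 0.56292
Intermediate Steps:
L = -2295 (L = -51*((-2 - 3)² + 20) = -51*((-5)² + 20) = -51*(25 + 20) = -51*45 = -3*765 = -2295)
-4910/(-4500) + L/4345 = -4910/(-4500) - 2295/4345 = -4910*(-1/4500) - 2295*1/4345 = 491/450 - 459/869 = 220129/391050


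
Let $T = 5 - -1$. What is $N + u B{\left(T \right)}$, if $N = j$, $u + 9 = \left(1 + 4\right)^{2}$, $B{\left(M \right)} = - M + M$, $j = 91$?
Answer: $91$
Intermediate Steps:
$T = 6$ ($T = 5 + 1 = 6$)
$B{\left(M \right)} = 0$
$u = 16$ ($u = -9 + \left(1 + 4\right)^{2} = -9 + 5^{2} = -9 + 25 = 16$)
$N = 91$
$N + u B{\left(T \right)} = 91 + 16 \cdot 0 = 91 + 0 = 91$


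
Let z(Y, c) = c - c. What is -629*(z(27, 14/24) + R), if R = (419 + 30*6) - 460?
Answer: -87431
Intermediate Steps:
z(Y, c) = 0
R = 139 (R = (419 + 180) - 460 = 599 - 460 = 139)
-629*(z(27, 14/24) + R) = -629*(0 + 139) = -629*139 = -87431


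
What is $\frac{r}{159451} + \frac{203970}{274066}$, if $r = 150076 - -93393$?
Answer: $\frac{3817299824}{1680772991} \approx 2.2712$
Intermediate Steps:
$r = 243469$ ($r = 150076 + 93393 = 243469$)
$\frac{r}{159451} + \frac{203970}{274066} = \frac{243469}{159451} + \frac{203970}{274066} = 243469 \cdot \frac{1}{159451} + 203970 \cdot \frac{1}{274066} = \frac{243469}{159451} + \frac{7845}{10541} = \frac{3817299824}{1680772991}$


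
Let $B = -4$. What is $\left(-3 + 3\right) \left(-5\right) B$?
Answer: $0$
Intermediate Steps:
$\left(-3 + 3\right) \left(-5\right) B = \left(-3 + 3\right) \left(-5\right) \left(-4\right) = 0 \left(-5\right) \left(-4\right) = 0 \left(-4\right) = 0$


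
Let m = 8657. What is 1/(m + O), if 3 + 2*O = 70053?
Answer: 1/43682 ≈ 2.2893e-5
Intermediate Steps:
O = 35025 (O = -3/2 + (1/2)*70053 = -3/2 + 70053/2 = 35025)
1/(m + O) = 1/(8657 + 35025) = 1/43682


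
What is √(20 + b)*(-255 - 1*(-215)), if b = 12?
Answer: -160*√2 ≈ -226.27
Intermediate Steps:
√(20 + b)*(-255 - 1*(-215)) = √(20 + 12)*(-255 - 1*(-215)) = √32*(-255 + 215) = (4*√2)*(-40) = -160*√2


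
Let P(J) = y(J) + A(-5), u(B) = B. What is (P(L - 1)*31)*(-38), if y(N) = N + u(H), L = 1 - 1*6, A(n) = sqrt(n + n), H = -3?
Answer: 10602 - 1178*I*sqrt(10) ≈ 10602.0 - 3725.2*I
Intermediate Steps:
A(n) = sqrt(2)*sqrt(n) (A(n) = sqrt(2*n) = sqrt(2)*sqrt(n))
L = -5 (L = 1 - 6 = -5)
y(N) = -3 + N (y(N) = N - 3 = -3 + N)
P(J) = -3 + J + I*sqrt(10) (P(J) = (-3 + J) + sqrt(2)*sqrt(-5) = (-3 + J) + sqrt(2)*(I*sqrt(5)) = (-3 + J) + I*sqrt(10) = -3 + J + I*sqrt(10))
(P(L - 1)*31)*(-38) = ((-3 + (-5 - 1) + I*sqrt(10))*31)*(-38) = ((-3 - 6 + I*sqrt(10))*31)*(-38) = ((-9 + I*sqrt(10))*31)*(-38) = (-279 + 31*I*sqrt(10))*(-38) = 10602 - 1178*I*sqrt(10)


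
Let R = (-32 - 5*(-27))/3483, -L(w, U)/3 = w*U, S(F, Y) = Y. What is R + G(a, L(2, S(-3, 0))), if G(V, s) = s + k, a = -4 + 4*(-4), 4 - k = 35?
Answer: -107870/3483 ≈ -30.970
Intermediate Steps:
k = -31 (k = 4 - 1*35 = 4 - 35 = -31)
L(w, U) = -3*U*w (L(w, U) = -3*w*U = -3*U*w)
a = -20 (a = -4 - 16 = -20)
R = 103/3483 (R = (-32 + 135)*(1/3483) = 103*(1/3483) = 103/3483 ≈ 0.029572)
G(V, s) = -31 + s (G(V, s) = s - 31 = -31 + s)
R + G(a, L(2, S(-3, 0))) = 103/3483 + (-31 - 3*0*2) = 103/3483 + (-31 + 0) = 103/3483 - 31 = -107870/3483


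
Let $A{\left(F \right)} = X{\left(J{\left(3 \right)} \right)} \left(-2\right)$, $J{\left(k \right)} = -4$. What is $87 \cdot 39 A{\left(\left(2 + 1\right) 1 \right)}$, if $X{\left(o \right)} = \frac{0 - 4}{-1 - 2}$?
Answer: $-9048$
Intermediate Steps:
$X{\left(o \right)} = \frac{4}{3}$ ($X{\left(o \right)} = - \frac{4}{-3} = \left(-4\right) \left(- \frac{1}{3}\right) = \frac{4}{3}$)
$A{\left(F \right)} = - \frac{8}{3}$ ($A{\left(F \right)} = \frac{4}{3} \left(-2\right) = - \frac{8}{3}$)
$87 \cdot 39 A{\left(\left(2 + 1\right) 1 \right)} = 87 \cdot 39 \left(- \frac{8}{3}\right) = 3393 \left(- \frac{8}{3}\right) = -9048$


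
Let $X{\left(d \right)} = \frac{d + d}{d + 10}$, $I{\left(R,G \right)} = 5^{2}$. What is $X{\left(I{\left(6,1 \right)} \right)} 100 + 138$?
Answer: $\frac{1966}{7} \approx 280.86$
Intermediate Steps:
$I{\left(R,G \right)} = 25$
$X{\left(d \right)} = \frac{2 d}{10 + d}$
$X{\left(I{\left(6,1 \right)} \right)} 100 + 138 = 2 \cdot 25 \frac{1}{10 + 25} \cdot 100 + 138 = 2 \cdot 25 \cdot \frac{1}{35} \cdot 100 + 138 = \frac{10}{7} \cdot 100 + 138 = \frac{1000}{7} + 138 = \frac{1966}{7}$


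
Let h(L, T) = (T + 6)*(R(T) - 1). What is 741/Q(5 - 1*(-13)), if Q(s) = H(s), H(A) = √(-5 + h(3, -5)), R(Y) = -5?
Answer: -741*I*√11/11 ≈ -223.42*I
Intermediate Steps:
h(L, T) = -36 - 6*T (h(L, T) = (T + 6)*(-5 - 1) = (6 + T)*(-6) = -36 - 6*T)
H(A) = I*√11 (H(A) = √(-5 + (-36 - 6*(-5))) = √(-5 + (-36 + 30)) = √(-5 - 6) = √(-11) = I*√11)
Q(s) = I*√11
741/Q(5 - 1*(-13)) = 741/((I*√11)) = 741*(-I*√11/11) = -741*I*√11/11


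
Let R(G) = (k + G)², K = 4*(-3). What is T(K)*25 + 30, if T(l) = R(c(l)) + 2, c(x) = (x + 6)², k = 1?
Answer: 34305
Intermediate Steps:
c(x) = (6 + x)²
K = -12
R(G) = (1 + G)²
T(l) = 2 + (1 + (6 + l)²)² (T(l) = (1 + (6 + l)²)² + 2 = 2 + (1 + (6 + l)²)²)
T(K)*25 + 30 = (2 + (1 + (6 - 12)²)²)*25 + 30 = (2 + (1 + (-6)²)²)*25 + 30 = (2 + (1 + 36)²)*25 + 30 = (2 + 37²)*25 + 30 = (2 + 1369)*25 + 30 = 1371*25 + 30 = 34275 + 30 = 34305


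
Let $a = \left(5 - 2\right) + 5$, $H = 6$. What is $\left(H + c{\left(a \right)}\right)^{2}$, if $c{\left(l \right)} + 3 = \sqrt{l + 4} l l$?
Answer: $49161 + 768 \sqrt{3} \approx 50491.0$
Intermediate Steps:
$a = 8$ ($a = 3 + 5 = 8$)
$c{\left(l \right)} = -3 + l^{2} \sqrt{4 + l}$ ($c{\left(l \right)} = -3 + \sqrt{l + 4} l l = -3 + \sqrt{4 + l} l l = -3 + l \sqrt{4 + l} l = -3 + l^{2} \sqrt{4 + l}$)
$\left(H + c{\left(a \right)}\right)^{2} = \left(6 - \left(3 - 8^{2} \sqrt{4 + 8}\right)\right)^{2} = \left(6 - \left(3 - 64 \sqrt{12}\right)\right)^{2} = \left(6 - \left(3 - 64 \cdot 2 \sqrt{3}\right)\right)^{2} = \left(6 - \left(3 - 128 \sqrt{3}\right)\right)^{2} = \left(3 + 128 \sqrt{3}\right)^{2}$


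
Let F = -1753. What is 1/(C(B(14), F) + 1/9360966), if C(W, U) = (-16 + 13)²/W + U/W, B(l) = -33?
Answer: 34323542/1813947193 ≈ 0.018922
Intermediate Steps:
C(W, U) = 9/W + U/W (C(W, U) = (-3)²/W + U/W = 9/W + U/W)
1/(C(B(14), F) + 1/9360966) = 1/((9 - 1753)/(-33) + 1/9360966) = 1/(-1/33*(-1744) + 1/9360966) = 1/(1744/33 + 1/9360966) = 1/(1813947193/34323542) = 34323542/1813947193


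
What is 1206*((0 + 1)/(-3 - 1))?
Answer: -603/2 ≈ -301.50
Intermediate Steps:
1206*((0 + 1)/(-3 - 1)) = 1206*(1/(-4)) = 1206*(1*(-¼)) = 1206*(-¼) = -603/2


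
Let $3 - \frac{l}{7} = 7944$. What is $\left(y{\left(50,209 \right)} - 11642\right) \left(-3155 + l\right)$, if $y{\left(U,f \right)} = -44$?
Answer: $686459012$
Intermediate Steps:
$l = -55587$ ($l = 21 - 55608 = -55587$)
$\left(y{\left(50,209 \right)} - 11642\right) \left(-3155 + l\right) = \left(-44 - 11642\right) \left(-3155 - 55587\right) = \left(-11686\right) \left(-58742\right) = 686459012$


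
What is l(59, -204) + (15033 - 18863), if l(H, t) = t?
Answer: -4034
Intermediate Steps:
l(59, -204) + (15033 - 18863) = -204 + (15033 - 18863) = -204 - 3830 = -4034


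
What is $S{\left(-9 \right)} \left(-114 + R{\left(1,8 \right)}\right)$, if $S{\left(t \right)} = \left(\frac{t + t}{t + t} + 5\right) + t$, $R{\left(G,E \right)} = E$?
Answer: $318$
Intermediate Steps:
$S{\left(t \right)} = 6 + t$ ($S{\left(t \right)} = \left(\frac{2 t}{2 t} + 5\right) + t = \left(2 t \frac{1}{2 t} + 5\right) + t = \left(1 + 5\right) + t = 6 + t$)
$S{\left(-9 \right)} \left(-114 + R{\left(1,8 \right)}\right) = \left(6 - 9\right) \left(-114 + 8\right) = \left(-3\right) \left(-106\right) = 318$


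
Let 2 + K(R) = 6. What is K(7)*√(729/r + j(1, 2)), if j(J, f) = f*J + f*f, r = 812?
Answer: 2*√1137003/203 ≈ 10.505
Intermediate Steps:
j(J, f) = f² + J*f (j(J, f) = J*f + f² = f² + J*f)
K(R) = 4 (K(R) = -2 + 6 = 4)
K(7)*√(729/r + j(1, 2)) = 4*√(729/812 + 2*(1 + 2)) = 4*√(729*(1/812) + 2*3) = 4*√(729/812 + 6) = 4*√(5601/812) = 4*(√1137003/406) = 2*√1137003/203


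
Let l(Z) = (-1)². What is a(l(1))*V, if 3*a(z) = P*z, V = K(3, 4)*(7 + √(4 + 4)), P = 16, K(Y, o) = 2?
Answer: 224/3 + 64*√2/3 ≈ 104.84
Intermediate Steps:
l(Z) = 1
V = 14 + 4*√2 (V = 2*(7 + √(4 + 4)) = 2*(7 + √8) = 2*(7 + 2*√2) = 14 + 4*√2 ≈ 19.657)
a(z) = 16*z/3 (a(z) = (16*z)/3 = 16*z/3)
a(l(1))*V = ((16/3)*1)*(14 + 4*√2) = 16*(14 + 4*√2)/3 = 224/3 + 64*√2/3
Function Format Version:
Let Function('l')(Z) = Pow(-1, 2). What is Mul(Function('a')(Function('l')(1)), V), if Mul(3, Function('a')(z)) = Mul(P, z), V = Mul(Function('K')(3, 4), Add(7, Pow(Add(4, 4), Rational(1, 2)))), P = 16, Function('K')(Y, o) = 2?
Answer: Add(Rational(224, 3), Mul(Rational(64, 3), Pow(2, Rational(1, 2)))) ≈ 104.84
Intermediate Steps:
Function('l')(Z) = 1
V = Add(14, Mul(4, Pow(2, Rational(1, 2)))) (V = Mul(2, Add(7, Pow(Add(4, 4), Rational(1, 2)))) = Mul(2, Add(7, Pow(8, Rational(1, 2)))) = Mul(2, Add(7, Mul(2, Pow(2, Rational(1, 2))))) = Add(14, Mul(4, Pow(2, Rational(1, 2)))) ≈ 19.657)
Function('a')(z) = Mul(Rational(16, 3), z) (Function('a')(z) = Mul(Rational(1, 3), Mul(16, z)) = Mul(Rational(16, 3), z))
Mul(Function('a')(Function('l')(1)), V) = Mul(Mul(Rational(16, 3), 1), Add(14, Mul(4, Pow(2, Rational(1, 2))))) = Mul(Rational(16, 3), Add(14, Mul(4, Pow(2, Rational(1, 2))))) = Add(Rational(224, 3), Mul(Rational(64, 3), Pow(2, Rational(1, 2))))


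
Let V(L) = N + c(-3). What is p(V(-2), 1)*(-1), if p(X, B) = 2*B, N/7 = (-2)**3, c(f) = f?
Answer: -2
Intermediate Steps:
N = -56 (N = 7*(-2)**3 = 7*(-8) = -56)
V(L) = -59 (V(L) = -56 - 3 = -59)
p(V(-2), 1)*(-1) = (2*1)*(-1) = 2*(-1) = -2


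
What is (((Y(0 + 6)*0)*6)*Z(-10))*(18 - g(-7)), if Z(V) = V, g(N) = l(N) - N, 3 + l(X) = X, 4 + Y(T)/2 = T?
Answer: 0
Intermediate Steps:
Y(T) = -8 + 2*T
l(X) = -3 + X
g(N) = -3 (g(N) = (-3 + N) - N = -3)
(((Y(0 + 6)*0)*6)*Z(-10))*(18 - g(-7)) = ((((-8 + 2*(0 + 6))*0)*6)*(-10))*(18 - 1*(-3)) = ((((-8 + 2*6)*0)*6)*(-10))*(18 + 3) = ((((-8 + 12)*0)*6)*(-10))*21 = (((4*0)*6)*(-10))*21 = ((0*6)*(-10))*21 = (0*(-10))*21 = 0*21 = 0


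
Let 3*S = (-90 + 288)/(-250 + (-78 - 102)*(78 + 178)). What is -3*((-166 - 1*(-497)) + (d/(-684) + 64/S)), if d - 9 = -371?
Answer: 167764627/1254 ≈ 1.3378e+5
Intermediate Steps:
d = -362 (d = 9 - 371 = -362)
S = -33/23165 (S = ((-90 + 288)/(-250 + (-78 - 102)*(78 + 178)))/3 = (198/(-250 - 180*256))/3 = (198/(-250 - 46080))/3 = (198/(-46330))/3 = (198*(-1/46330))/3 = (1/3)*(-99/23165) = -33/23165 ≈ -0.0014246)
-3*((-166 - 1*(-497)) + (d/(-684) + 64/S)) = -3*((-166 - 1*(-497)) + (-362/(-684) + 64/(-33/23165))) = -3*((-166 + 497) + (-362*(-1/684) + 64*(-23165/33))) = -3*(331 + (181/342 - 1482560/33)) = -3*(331 - 169009849/3762) = -3*(-167764627/3762) = 167764627/1254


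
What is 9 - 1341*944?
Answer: -1265895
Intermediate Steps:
9 - 1341*944 = 9 - 1265904 = -1265895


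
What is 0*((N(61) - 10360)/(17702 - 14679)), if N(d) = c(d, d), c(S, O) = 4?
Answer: 0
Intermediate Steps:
N(d) = 4
0*((N(61) - 10360)/(17702 - 14679)) = 0*((4 - 10360)/(17702 - 14679)) = 0*(-10356/3023) = 0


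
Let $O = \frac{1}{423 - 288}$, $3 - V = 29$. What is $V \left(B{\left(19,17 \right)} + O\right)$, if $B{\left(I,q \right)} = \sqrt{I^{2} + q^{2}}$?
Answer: $- \frac{26}{135} - 130 \sqrt{26} \approx -663.07$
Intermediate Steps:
$V = -26$ ($V = 3 - 29 = -26$)
$O = \frac{1}{135} \approx 0.0074074$
$V \left(B{\left(19,17 \right)} + O\right) = - 26 \left(\sqrt{19^{2} + 17^{2}} + \frac{1}{135}\right) = - 26 \left(\sqrt{361 + 289} + \frac{1}{135}\right) = - 26 \left(\sqrt{650} + \frac{1}{135}\right) = - 26 \left(5 \sqrt{26} + \frac{1}{135}\right) = - 26 \left(\frac{1}{135} + 5 \sqrt{26}\right) = - \frac{26}{135} - 130 \sqrt{26}$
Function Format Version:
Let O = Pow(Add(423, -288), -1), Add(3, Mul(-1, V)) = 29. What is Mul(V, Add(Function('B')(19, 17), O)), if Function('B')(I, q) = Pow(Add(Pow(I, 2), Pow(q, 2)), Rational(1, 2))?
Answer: Add(Rational(-26, 135), Mul(-130, Pow(26, Rational(1, 2)))) ≈ -663.07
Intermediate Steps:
V = -26 (V = Add(3, Mul(-1, 29)) = Add(3, -29) = -26)
O = Rational(1, 135) (O = Pow(135, -1) = Rational(1, 135) ≈ 0.0074074)
Mul(V, Add(Function('B')(19, 17), O)) = Mul(-26, Add(Pow(Add(Pow(19, 2), Pow(17, 2)), Rational(1, 2)), Rational(1, 135))) = Mul(-26, Add(Pow(Add(361, 289), Rational(1, 2)), Rational(1, 135))) = Mul(-26, Add(Pow(650, Rational(1, 2)), Rational(1, 135))) = Mul(-26, Add(Mul(5, Pow(26, Rational(1, 2))), Rational(1, 135))) = Mul(-26, Add(Rational(1, 135), Mul(5, Pow(26, Rational(1, 2))))) = Add(Rational(-26, 135), Mul(-130, Pow(26, Rational(1, 2))))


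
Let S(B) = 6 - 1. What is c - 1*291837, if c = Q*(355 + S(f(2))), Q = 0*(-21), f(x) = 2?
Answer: -291837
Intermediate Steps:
Q = 0
S(B) = 5
c = 0 (c = 0*(355 + 5) = 0*360 = 0)
c - 1*291837 = 0 - 1*291837 = 0 - 291837 = -291837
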